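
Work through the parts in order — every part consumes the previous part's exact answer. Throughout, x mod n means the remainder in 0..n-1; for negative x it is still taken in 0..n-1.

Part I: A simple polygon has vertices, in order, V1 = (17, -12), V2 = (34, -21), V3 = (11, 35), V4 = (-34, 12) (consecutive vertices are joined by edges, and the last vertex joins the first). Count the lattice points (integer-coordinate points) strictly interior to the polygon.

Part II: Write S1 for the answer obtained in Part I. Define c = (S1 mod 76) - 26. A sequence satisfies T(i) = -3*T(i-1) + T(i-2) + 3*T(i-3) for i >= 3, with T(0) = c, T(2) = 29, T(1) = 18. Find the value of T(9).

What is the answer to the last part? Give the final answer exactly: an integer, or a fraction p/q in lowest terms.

-4902

Part I: cross terms: (17*-21 - 34*-12)=51, (34*35 - 11*-21)=1421, (11*12 - -34*35)=1322, (-34*-12 - 17*12)=204; twice the area = |2998| = 2998; area = 1499; boundary points = 1 + 1 + 1 + 3 = 6; strictly interior points = area - boundary/2 + 1 = 1497; answer 1497
Part II: S1 = 1497; c = 27; T(3) = -3*(29) + 1*(18) + 3*(27) = 12; iterating: T(3)=12, T(4)=47, T(5)=-42, T(6)=209, T(7)=-528, T(8)=1667, T(9)=-4902; answer -4902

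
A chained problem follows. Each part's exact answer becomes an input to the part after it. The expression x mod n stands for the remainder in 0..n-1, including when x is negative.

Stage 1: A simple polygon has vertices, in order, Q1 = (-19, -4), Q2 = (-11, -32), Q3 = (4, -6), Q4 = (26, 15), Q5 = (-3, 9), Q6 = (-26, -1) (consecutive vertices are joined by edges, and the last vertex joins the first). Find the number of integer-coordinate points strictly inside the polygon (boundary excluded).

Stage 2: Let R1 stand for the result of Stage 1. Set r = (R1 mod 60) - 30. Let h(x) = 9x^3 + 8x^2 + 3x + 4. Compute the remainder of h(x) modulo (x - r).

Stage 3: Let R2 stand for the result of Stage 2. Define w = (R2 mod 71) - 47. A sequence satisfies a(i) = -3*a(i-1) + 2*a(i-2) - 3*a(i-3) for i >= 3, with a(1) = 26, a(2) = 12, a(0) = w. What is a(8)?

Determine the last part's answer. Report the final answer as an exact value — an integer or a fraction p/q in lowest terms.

Stage 1: cross terms: (-19*-32 - -11*-4)=564, (-11*-6 - 4*-32)=194, (4*15 - 26*-6)=216, (26*9 - -3*15)=279, (-3*-1 - -26*9)=237, (-26*-4 - -19*-1)=85; twice the area = |1575| = 1575; area = 1575/2; boundary points = 4 + 1 + 1 + 1 + 1 + 1 = 9; strictly interior points = area - boundary/2 + 1 = 784; answer 784
Stage 2: R1 = 784; r = -26; remainder = value at the root: 9*(-26)^3 + 8*(-26)^2 + 3*(-26)^1 + 4 = (-158184) + (5408) + (-78) + (4) = -152850; answer -152850
Stage 3: R2 = -152850; w = -34; a(3) = -3*(12) + 2*(26) - 3*(-34) = 118; iterating: a(3)=118, a(4)=-408, a(5)=1424, a(6)=-5442, a(7)=20398, a(8)=-76350; answer -76350

-76350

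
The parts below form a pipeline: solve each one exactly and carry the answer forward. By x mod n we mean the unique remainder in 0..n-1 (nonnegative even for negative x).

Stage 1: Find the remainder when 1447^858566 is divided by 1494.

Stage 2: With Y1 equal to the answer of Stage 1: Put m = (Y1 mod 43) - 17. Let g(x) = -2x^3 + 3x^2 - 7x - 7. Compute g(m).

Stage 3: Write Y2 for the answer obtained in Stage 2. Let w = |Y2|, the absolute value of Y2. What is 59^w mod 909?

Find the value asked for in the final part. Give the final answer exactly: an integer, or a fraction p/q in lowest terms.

473

Stage 1: squarings mod 1494: 1447^1=1447, 1447^2=715, 1447^4=277, 1447^8=535, 1447^16=871, 1447^32=1183, 1447^64=1105, 1447^128=427, 1447^256=61, 1447^512=733, 1447^1024=943, 1447^2048=319, 1447^4096=169, 1447^8192=175, 1447^16384=745, 1447^32768=751, 1447^65536=763, 1447^131072=1003, 1447^262144=547, 1447^524288=409; 1447^858566 = 1447^2 * 1447^4 * 1447^64 * 1447^128 * 1447^256 * 1447^2048 * 1447^4096 * 1447^65536 * 1447^262144 * 1447^524288 = 841 (mod 1494); answer 841
Stage 2: Y1 = 841; m = 7; -2*(7)^3 + 3*(7)^2 - 7*(7)^1 - 7 = (-686) + (147) + (-49) + (-7) = -595; answer -595
Stage 3: Y2 = -595; w = 595; squarings mod 909: 59^1=59, 59^2=754, 59^4=391, 59^8=169, 59^16=382, 59^32=484, 59^64=643, 59^128=763, 59^256=409, 59^512=25; 59^595 = 59^1 * 59^2 * 59^16 * 59^64 * 59^512 = 473 (mod 909); answer 473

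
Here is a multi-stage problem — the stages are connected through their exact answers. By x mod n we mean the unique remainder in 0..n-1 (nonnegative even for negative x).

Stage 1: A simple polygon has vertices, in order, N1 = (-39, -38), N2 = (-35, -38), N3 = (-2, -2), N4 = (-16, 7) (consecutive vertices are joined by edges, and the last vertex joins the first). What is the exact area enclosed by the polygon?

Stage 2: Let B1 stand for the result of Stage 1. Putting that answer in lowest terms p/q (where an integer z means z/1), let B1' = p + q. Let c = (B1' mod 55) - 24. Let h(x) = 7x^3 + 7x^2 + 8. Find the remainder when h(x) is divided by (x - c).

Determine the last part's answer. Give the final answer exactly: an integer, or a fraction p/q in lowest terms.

100808

Stage 1: cross terms: (-39*-38 - -35*-38)=152, (-35*-2 - -2*-38)=-6, (-2*7 - -16*-2)=-46, (-16*-38 - -39*7)=881; twice the area = |981| = 981; area = 981/2; answer 981/2
Stage 2: B1 = 981/2; threaded value p + q = 983; c = 24; remainder = value at the root: 7*(24)^3 + 7*(24)^2 + 8 = (96768) + (4032) + (8) = 100808; answer 100808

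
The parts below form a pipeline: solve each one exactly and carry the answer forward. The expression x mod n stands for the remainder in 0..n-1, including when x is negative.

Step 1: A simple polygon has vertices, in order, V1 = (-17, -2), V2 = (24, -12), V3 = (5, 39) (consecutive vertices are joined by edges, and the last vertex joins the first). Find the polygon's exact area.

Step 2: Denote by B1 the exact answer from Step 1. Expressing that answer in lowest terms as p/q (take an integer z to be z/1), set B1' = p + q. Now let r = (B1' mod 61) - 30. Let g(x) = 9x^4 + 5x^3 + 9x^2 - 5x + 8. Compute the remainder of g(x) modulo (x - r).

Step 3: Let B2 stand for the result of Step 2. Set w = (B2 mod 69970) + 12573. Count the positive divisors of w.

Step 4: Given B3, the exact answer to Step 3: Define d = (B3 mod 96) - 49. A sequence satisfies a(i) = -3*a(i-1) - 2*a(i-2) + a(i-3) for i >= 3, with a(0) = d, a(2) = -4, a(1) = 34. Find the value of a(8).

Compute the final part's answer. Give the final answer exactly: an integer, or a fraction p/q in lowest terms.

5226

Step 1: cross terms: (-17*-12 - 24*-2)=252, (24*39 - 5*-12)=996, (5*-2 - -17*39)=653; twice the area = |1901| = 1901; area = 1901/2; answer 1901/2
Step 2: B1 = 1901/2; threaded value p + q = 1903; r = -18; remainder = value at the root: 9*(-18)^4 + 5*(-18)^3 + 9*(-18)^2 - 5*(-18)^1 + 8 = (944784) + (-29160) + (2916) + (90) + (8) = 918638; answer 918638
Step 3: B2 = 918638; w = 21601; 21601 is prime, so its only divisors are 1 and 21601; count = 2; answer 2
Step 4: B3 = 2; d = -47; a(3) = -3*(-4) - 2*(34) + 1*(-47) = -103; iterating: a(3)=-103, a(4)=351, a(5)=-851, a(6)=1748, a(7)=-3191, a(8)=5226; answer 5226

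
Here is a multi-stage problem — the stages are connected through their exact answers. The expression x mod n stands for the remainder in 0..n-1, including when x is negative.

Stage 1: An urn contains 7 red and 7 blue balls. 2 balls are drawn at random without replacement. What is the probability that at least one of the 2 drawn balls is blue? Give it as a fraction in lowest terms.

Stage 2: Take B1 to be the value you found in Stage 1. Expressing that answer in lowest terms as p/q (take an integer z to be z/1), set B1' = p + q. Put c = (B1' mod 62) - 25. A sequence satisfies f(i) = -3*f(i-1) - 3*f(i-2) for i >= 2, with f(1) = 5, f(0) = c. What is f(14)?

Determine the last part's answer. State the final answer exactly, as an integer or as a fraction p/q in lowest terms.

-6561

Stage 1: total draws C(14,2) = 91; complement C(7,2) = 21; favorable 91 - 21 = 70; P = 10/13; answer 10/13
Stage 2: B1 = 10/13; threaded value p + q = 23; c = -2; f(2) = -3*(5) - 3*(-2) = -9; iterating: f(2)=-9, f(3)=12, f(4)=-9, f(5)=-9, f(6)=54, f(7)=-135, f(8)=243, f(9)=-324, f(10)=243, f(11)=243, f(12)=-1458, f(13)=3645, f(14)=-6561; answer -6561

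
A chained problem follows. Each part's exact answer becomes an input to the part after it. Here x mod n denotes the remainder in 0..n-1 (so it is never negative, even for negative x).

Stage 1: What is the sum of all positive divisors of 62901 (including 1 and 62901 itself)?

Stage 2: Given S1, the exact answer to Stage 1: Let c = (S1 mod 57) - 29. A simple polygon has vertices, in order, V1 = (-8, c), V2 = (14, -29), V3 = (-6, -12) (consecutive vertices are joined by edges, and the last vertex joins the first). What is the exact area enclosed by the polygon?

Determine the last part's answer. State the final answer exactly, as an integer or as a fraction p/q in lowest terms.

Stage 1: 62901 = 3^2 * 29 * 241; sigma = (1 + 3 + 9) * (1 + 29) * (1 + 241) = 13 * 30 * 242 = 94380; answer 94380
Stage 2: S1 = 94380; c = 16; cross terms: (-8*-29 - 14*16)=8, (14*-12 - -6*-29)=-342, (-6*16 - -8*-12)=-192; twice the area = |-526| = 526; area = 263; answer 263

263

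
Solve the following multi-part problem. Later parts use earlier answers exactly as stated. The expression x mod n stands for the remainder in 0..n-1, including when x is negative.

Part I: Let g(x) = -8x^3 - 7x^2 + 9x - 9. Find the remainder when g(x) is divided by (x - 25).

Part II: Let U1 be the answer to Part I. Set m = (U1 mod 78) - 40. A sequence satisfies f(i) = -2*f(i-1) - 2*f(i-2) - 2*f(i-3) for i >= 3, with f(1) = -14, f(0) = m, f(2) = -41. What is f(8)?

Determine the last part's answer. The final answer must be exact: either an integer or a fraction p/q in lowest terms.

Part I: remainder = value at the root: -8*(25)^3 - 7*(25)^2 + 9*(25)^1 - 9 = (-125000) + (-4375) + (225) + (-9) = -129159; answer -129159
Part II: U1 = -129159; m = -31; f(3) = -2*(-41) - 2*(-14) - 2*(-31) = 172; iterating: f(3)=172, f(4)=-234, f(5)=206, f(6)=-288, f(7)=632, f(8)=-1100; answer -1100

-1100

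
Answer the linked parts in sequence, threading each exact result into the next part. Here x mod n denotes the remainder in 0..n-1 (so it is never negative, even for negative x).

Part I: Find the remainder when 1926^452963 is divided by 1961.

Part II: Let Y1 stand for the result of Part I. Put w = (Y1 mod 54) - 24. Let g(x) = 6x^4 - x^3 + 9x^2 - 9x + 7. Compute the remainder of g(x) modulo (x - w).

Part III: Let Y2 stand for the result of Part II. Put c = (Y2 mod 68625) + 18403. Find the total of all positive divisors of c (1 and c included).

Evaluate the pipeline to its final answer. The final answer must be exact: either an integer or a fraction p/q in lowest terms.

Part I: squarings mod 1961: 1926^1=1926, 1926^2=1225, 1926^4=460, 1926^8=1773, 1926^16=46, 1926^32=155, 1926^64=493, 1926^128=1846, 1926^256=1459, 1926^512=996, 1926^1024=1711, 1926^2048=1709, 1926^4096=752, 1926^8192=736, 1926^16384=460, 1926^32768=1773, 1926^65536=46, 1926^131072=155, 1926^262144=493; 1926^452963 = 1926^1 * 1926^2 * 1926^32 * 1926^64 * 1926^256 * 1926^2048 * 1926^8192 * 1926^16384 * 1926^32768 * 1926^131072 * 1926^262144 = 1345 (mod 1961); answer 1345
Part II: Y1 = 1345; w = 25; remainder = value at the root: 6*(25)^4 - 1*(25)^3 + 9*(25)^2 - 9*(25)^1 + 7 = (2343750) + (-15625) + (5625) + (-225) + (7) = 2333532; answer 2333532
Part III: Y2 = 2333532; c = 18685; 18685 = 5 * 37 * 101; sigma = (1 + 5) * (1 + 37) * (1 + 101) = 6 * 38 * 102 = 23256; answer 23256

23256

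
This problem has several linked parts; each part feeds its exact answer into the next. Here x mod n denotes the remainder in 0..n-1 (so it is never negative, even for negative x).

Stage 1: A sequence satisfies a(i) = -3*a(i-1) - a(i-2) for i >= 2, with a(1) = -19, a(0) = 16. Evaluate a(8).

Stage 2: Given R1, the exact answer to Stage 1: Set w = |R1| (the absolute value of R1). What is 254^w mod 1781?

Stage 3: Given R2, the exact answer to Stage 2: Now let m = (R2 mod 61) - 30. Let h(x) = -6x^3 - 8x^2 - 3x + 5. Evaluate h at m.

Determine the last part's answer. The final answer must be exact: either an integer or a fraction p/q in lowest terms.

-22090

Stage 1: a(2) = -3*(-19) - 1*(16) = 41; iterating: a(2)=41, a(3)=-104, a(4)=271, a(5)=-709, a(6)=1856, a(7)=-4859, a(8)=12721; answer 12721
Stage 2: R1 = 12721; w = 12721; squarings mod 1781: 254^1=254, 254^2=400, 254^4=1491, 254^8=393, 254^16=1283, 254^32=445, 254^64=334, 254^128=1134, 254^256=74, 254^512=133, 254^1024=1660, 254^2048=393, 254^4096=1283, 254^8192=445; 254^12721 = 254^1 * 254^16 * 254^32 * 254^128 * 254^256 * 254^4096 * 254^8192 = 228 (mod 1781); answer 228
Stage 3: R2 = 228; m = 15; -6*(15)^3 - 8*(15)^2 - 3*(15)^1 + 5 = (-20250) + (-1800) + (-45) + (5) = -22090; answer -22090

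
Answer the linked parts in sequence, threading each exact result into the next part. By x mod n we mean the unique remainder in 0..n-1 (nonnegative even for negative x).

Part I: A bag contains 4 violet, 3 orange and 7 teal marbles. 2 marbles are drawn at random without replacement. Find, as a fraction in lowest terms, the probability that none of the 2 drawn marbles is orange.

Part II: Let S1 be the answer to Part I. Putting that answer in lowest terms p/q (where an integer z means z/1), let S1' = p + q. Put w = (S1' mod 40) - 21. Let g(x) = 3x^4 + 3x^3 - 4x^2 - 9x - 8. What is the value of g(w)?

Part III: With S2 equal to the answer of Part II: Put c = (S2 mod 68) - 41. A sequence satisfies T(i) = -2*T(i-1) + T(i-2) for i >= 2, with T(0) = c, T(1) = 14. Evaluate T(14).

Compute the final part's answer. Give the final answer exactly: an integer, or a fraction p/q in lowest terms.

Part I: total draws C(14,2) = 91; favorable C(11,2) = 55; P = 55/91; answer 55/91
Part II: S1 = 55/91; threaded value p + q = 146; w = 5; 3*(5)^4 + 3*(5)^3 - 4*(5)^2 - 9*(5)^1 - 8 = (1875) + (375) + (-100) + (-45) + (-8) = 2097; answer 2097
Part III: S2 = 2097; c = 16; T(2) = -2*(14) + 1*(16) = -12; iterating: T(2)=-12, T(3)=38, T(4)=-88, T(5)=214, T(6)=-516, T(7)=1246, T(8)=-3008, T(9)=7262, T(10)=-17532, T(11)=42326, T(12)=-102184, T(13)=246694, T(14)=-595572; answer -595572

-595572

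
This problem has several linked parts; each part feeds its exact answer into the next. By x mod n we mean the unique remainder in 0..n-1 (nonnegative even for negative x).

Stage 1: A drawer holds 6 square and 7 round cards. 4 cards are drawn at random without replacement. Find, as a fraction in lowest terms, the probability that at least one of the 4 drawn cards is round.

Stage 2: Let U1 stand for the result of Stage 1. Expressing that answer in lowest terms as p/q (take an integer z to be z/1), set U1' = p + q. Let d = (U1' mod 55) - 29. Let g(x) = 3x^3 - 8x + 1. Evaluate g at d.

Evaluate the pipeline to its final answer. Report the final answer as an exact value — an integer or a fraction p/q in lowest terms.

-27614

Stage 1: total draws C(13,4) = 715; complement C(6,4) = 15; favorable 715 - 15 = 700; P = 140/143; answer 140/143
Stage 2: U1 = 140/143; threaded value p + q = 283; d = -21; 3*(-21)^3 - 8*(-21)^1 + 1 = (-27783) + (168) + (1) = -27614; answer -27614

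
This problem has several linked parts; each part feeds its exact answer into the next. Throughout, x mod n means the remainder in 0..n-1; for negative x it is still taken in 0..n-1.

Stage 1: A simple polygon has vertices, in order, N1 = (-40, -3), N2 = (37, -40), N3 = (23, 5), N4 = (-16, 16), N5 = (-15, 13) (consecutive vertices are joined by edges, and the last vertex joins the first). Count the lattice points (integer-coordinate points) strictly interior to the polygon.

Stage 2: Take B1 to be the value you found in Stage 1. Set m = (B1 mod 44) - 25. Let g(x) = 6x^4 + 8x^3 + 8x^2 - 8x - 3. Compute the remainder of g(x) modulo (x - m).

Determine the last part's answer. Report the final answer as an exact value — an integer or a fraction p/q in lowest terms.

Stage 1: cross terms: (-40*-40 - 37*-3)=1711, (37*5 - 23*-40)=1105, (23*16 - -16*5)=448, (-16*13 - -15*16)=32, (-15*-3 - -40*13)=565; twice the area = |3861| = 3861; area = 3861/2; boundary points = 1 + 1 + 1 + 1 + 1 = 5; strictly interior points = area - boundary/2 + 1 = 1929; answer 1929
Stage 2: B1 = 1929; m = 12; remainder = value at the root: 6*(12)^4 + 8*(12)^3 + 8*(12)^2 - 8*(12)^1 - 3 = (124416) + (13824) + (1152) + (-96) + (-3) = 139293; answer 139293

139293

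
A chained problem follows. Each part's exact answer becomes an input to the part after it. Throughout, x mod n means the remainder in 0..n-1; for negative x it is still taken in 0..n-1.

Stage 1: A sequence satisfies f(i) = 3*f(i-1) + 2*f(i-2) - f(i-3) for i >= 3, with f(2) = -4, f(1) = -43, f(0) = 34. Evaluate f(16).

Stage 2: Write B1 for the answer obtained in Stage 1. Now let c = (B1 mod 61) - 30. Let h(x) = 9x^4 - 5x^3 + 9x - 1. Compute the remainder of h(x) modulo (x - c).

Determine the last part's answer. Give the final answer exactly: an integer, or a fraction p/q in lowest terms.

2019

Stage 1: f(3) = 3*(-4) + 2*(-43) - 1*(34) = -132; iterating: f(3)=-132, f(4)=-361, f(5)=-1343, f(6)=-4619, f(7)=-16182, f(8)=-56441, f(9)=-197068, f(10)=-687904, f(11)=-2401407, f(12)=-8382961, f(13)=-29263793, f(14)=-102155894, f(15)=-356612307, f(16)=-1244884916; answer -1244884916
Stage 2: B1 = -1244884916; c = 4; remainder = value at the root: 9*(4)^4 - 5*(4)^3 + 9*(4)^1 - 1 = (2304) + (-320) + (36) + (-1) = 2019; answer 2019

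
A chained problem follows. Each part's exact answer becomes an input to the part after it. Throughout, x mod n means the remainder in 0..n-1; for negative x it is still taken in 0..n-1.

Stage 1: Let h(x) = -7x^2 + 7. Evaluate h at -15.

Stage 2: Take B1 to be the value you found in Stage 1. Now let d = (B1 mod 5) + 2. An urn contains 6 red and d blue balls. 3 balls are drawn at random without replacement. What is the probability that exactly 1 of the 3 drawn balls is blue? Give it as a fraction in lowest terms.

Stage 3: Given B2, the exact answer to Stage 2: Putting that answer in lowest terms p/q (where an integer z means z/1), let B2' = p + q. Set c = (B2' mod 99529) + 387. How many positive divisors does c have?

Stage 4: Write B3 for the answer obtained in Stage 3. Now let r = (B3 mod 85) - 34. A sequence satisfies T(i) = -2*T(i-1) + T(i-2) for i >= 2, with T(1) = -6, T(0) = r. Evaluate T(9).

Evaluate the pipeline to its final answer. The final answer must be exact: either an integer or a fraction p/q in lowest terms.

Stage 1: -7*(-15)^2 + 7 = (-1575) + (7) = -1568; answer -1568
Stage 2: B1 = -1568; d = 4; total draws C(10,3) = 120; favorable C(4,1)*C(6,2) = 60; P = 1/2; answer 1/2
Stage 3: B2 = 1/2; threaded value p + q = 3; c = 390; 390 = 2 * 3 * 5 * 13; number of divisors = (1+1) * (1+1) * (1+1) * (1+1) = 16; answer 16
Stage 4: B3 = 16; r = -18; T(2) = -2*(-6) + 1*(-18) = -6; iterating: T(2)=-6, T(3)=6, T(4)=-18, T(5)=42, T(6)=-102, T(7)=246, T(8)=-594, T(9)=1434; answer 1434

1434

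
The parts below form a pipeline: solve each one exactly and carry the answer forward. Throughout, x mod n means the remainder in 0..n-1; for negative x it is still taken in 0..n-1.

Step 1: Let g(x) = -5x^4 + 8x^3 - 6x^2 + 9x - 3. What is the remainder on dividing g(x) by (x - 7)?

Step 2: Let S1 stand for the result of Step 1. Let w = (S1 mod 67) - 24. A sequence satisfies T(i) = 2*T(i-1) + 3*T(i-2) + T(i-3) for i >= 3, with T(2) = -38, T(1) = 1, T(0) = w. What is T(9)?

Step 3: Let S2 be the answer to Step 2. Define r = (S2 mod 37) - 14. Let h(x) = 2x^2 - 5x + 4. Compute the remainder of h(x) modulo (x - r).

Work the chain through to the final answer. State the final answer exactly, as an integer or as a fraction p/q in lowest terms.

Step 1: remainder = value at the root: -5*(7)^4 + 8*(7)^3 - 6*(7)^2 + 9*(7)^1 - 3 = (-12005) + (2744) + (-294) + (63) + (-3) = -9495; answer -9495
Step 2: S1 = -9495; w = -5; T(3) = 2*(-38) + 3*(1) + 1*(-5) = -78; iterating: T(3)=-78, T(4)=-269, T(5)=-810, T(6)=-2505, T(7)=-7709, T(8)=-23743, T(9)=-73118; answer -73118
Step 3: S2 = -73118; r = 17; remainder = value at the root: 2*(17)^2 - 5*(17)^1 + 4 = (578) + (-85) + (4) = 497; answer 497

497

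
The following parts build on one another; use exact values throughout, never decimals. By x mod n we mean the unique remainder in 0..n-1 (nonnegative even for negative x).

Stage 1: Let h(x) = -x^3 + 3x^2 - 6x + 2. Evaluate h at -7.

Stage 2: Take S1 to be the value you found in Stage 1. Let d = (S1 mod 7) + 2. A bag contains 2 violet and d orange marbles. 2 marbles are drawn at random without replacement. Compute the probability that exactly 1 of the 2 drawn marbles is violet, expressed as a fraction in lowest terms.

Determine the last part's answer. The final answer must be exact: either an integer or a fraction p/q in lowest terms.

8/15

Stage 1: -1*(-7)^3 + 3*(-7)^2 - 6*(-7)^1 + 2 = (343) + (147) + (42) + (2) = 534; answer 534
Stage 2: S1 = 534; d = 4; total draws C(6,2) = 15; favorable C(2,1)*C(4,1) = 8; P = 8/15; answer 8/15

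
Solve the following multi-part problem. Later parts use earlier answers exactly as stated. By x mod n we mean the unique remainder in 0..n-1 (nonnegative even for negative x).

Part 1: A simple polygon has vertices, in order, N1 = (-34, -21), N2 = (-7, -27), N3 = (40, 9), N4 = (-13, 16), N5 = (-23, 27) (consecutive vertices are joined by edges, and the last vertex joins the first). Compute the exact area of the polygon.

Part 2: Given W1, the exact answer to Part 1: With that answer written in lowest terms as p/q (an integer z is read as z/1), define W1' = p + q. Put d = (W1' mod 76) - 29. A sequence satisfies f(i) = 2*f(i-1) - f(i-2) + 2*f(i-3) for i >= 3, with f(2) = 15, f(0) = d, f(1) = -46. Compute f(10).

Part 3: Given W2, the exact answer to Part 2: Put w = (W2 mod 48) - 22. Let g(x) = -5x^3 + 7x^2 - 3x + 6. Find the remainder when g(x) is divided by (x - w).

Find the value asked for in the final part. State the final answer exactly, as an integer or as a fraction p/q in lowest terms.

Part 1: cross terms: (-34*-27 - -7*-21)=771, (-7*9 - 40*-27)=1017, (40*16 - -13*9)=757, (-13*27 - -23*16)=17, (-23*-21 - -34*27)=1401; twice the area = |3963| = 3963; area = 3963/2; answer 3963/2
Part 2: W1 = 3963/2; threaded value p + q = 3965; d = -16; f(3) = 2*(15) - 1*(-46) + 2*(-16) = 44; iterating: f(3)=44, f(4)=-19, f(5)=-52, f(6)=3, f(7)=20, f(8)=-67, f(9)=-148, f(10)=-189; answer -189
Part 3: W2 = -189; w = -19; remainder = value at the root: -5*(-19)^3 + 7*(-19)^2 - 3*(-19)^1 + 6 = (34295) + (2527) + (57) + (6) = 36885; answer 36885

36885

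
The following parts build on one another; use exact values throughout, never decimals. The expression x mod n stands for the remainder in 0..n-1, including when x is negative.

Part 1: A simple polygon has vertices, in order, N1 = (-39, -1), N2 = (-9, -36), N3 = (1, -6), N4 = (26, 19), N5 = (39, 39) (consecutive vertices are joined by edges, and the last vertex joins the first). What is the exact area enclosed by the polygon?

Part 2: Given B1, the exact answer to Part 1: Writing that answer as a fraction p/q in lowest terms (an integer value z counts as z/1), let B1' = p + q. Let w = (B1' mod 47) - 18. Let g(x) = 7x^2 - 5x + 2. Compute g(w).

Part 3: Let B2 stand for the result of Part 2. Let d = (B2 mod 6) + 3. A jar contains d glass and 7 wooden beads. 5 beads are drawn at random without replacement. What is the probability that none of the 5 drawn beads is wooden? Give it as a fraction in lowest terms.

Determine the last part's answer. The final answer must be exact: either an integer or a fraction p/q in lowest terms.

1/792

Part 1: cross terms: (-39*-36 - -9*-1)=1395, (-9*-6 - 1*-36)=90, (1*19 - 26*-6)=175, (26*39 - 39*19)=273, (39*-1 - -39*39)=1482; twice the area = |3415| = 3415; area = 3415/2; answer 3415/2
Part 2: B1 = 3415/2; threaded value p + q = 3417; w = 15; 7*(15)^2 - 5*(15)^1 + 2 = (1575) + (-75) + (2) = 1502; answer 1502
Part 3: B2 = 1502; d = 5; total draws C(12,5) = 792; favorable C(5,5) = 1; P = 1/792; answer 1/792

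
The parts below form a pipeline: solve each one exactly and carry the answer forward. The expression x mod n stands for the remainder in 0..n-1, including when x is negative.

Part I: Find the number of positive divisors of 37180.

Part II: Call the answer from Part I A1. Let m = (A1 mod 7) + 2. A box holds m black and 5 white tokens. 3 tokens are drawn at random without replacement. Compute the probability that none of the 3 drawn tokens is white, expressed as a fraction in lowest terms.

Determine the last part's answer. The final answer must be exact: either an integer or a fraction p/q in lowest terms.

Part I: 37180 = 2^2 * 5 * 11 * 13^2; number of divisors = (2+1) * (1+1) * (1+1) * (2+1) = 36; answer 36
Part II: A1 = 36; m = 3; total draws C(8,3) = 56; favorable C(3,3) = 1; P = 1/56; answer 1/56

1/56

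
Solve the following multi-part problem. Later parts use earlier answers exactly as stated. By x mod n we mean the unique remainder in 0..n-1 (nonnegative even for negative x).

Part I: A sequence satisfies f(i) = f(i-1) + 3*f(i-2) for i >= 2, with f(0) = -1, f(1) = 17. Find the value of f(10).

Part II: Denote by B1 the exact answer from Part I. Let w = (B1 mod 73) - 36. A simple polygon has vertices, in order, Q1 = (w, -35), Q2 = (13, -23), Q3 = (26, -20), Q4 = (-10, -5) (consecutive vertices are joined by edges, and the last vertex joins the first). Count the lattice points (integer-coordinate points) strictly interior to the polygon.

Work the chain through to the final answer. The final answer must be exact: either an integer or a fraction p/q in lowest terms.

Part I: f(2) = 1*(17) + 3*(-1) = 14; iterating: f(2)=14, f(3)=65, f(4)=107, f(5)=302, f(6)=623, f(7)=1529, f(8)=3398, f(9)=7985, f(10)=18179; answer 18179
Part II: B1 = 18179; w = -34; cross terms: (-34*-23 - 13*-35)=1237, (13*-20 - 26*-23)=338, (26*-5 - -10*-20)=-330, (-10*-35 - -34*-5)=180; twice the area = |1425| = 1425; area = 1425/2; boundary points = 1 + 1 + 3 + 6 = 11; strictly interior points = area - boundary/2 + 1 = 708; answer 708

708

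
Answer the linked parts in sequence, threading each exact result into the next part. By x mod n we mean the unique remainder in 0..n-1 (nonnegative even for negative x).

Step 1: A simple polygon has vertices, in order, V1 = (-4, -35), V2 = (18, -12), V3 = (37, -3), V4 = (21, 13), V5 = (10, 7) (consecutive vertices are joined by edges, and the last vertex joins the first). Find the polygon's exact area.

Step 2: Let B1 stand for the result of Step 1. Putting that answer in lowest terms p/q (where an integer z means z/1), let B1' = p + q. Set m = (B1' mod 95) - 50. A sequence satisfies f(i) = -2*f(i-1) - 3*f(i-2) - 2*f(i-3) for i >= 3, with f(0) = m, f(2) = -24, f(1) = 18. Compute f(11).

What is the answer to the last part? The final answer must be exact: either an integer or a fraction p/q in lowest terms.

Step 1: cross terms: (-4*-12 - 18*-35)=678, (18*-3 - 37*-12)=390, (37*13 - 21*-3)=544, (21*7 - 10*13)=17, (10*-35 - -4*7)=-322; twice the area = |1307| = 1307; area = 1307/2; answer 1307/2
Step 2: B1 = 1307/2; threaded value p + q = 1309; m = 24; f(3) = -2*(-24) - 3*(18) - 2*(24) = -54; iterating: f(3)=-54, f(4)=144, f(5)=-78, f(6)=-168, f(7)=282, f(8)=96, f(9)=-702, f(10)=552, f(11)=810; answer 810

810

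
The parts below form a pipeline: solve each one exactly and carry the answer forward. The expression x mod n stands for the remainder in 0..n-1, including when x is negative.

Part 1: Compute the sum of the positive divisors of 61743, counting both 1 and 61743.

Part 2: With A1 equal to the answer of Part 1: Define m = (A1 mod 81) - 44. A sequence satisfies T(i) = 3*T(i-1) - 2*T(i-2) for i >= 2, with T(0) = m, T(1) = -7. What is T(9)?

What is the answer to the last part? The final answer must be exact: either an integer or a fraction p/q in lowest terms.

Part 1: 61743 = 3 * 11 * 1871; sigma = (1 + 3) * (1 + 11) * (1 + 1871) = 4 * 12 * 1872 = 89856; answer 89856
Part 2: A1 = 89856; m = -17; T(2) = 3*(-7) - 2*(-17) = 13; iterating: T(2)=13, T(3)=53, T(4)=133, T(5)=293, T(6)=613, T(7)=1253, T(8)=2533, T(9)=5093; answer 5093

5093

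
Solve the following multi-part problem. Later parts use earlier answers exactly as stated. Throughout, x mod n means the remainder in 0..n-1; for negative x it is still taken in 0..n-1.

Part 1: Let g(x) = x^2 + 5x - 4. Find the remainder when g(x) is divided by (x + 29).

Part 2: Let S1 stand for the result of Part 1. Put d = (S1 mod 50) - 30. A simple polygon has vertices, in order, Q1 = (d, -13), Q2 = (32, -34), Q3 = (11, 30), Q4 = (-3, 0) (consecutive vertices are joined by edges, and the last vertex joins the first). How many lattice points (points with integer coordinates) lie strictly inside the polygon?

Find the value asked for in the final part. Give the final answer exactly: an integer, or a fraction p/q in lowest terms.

734

Part 1: remainder = value at the root: 1*(-29)^2 + 5*(-29)^1 - 4 = (841) + (-145) + (-4) = 692; answer 692
Part 2: S1 = 692; d = 12; cross terms: (12*-34 - 32*-13)=8, (32*30 - 11*-34)=1334, (11*0 - -3*30)=90, (-3*-13 - 12*0)=39; twice the area = |1471| = 1471; area = 1471/2; boundary points = 1 + 1 + 2 + 1 = 5; strictly interior points = area - boundary/2 + 1 = 734; answer 734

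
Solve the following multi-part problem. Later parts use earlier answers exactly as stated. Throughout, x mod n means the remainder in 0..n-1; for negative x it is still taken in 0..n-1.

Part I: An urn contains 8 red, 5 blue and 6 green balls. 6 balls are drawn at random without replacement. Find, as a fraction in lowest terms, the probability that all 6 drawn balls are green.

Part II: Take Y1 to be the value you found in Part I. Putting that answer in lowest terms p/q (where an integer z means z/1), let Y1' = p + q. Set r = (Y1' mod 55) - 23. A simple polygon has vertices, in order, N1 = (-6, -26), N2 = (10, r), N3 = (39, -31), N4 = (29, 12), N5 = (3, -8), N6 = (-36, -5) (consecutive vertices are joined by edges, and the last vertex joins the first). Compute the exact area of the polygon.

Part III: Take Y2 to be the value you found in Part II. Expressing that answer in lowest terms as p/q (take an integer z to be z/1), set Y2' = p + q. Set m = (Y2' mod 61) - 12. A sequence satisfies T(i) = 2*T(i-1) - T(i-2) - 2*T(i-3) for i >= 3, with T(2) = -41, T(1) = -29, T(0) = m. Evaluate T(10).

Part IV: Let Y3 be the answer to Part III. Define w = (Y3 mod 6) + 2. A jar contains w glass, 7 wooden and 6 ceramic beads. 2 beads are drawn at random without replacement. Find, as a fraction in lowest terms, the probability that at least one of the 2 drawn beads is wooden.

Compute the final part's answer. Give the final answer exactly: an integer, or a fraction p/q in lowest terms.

98/153

Part I: total draws C(19,6) = 27132; favorable C(6,6) = 1; P = 1/27132; answer 1/27132
Part II: Y1 = 1/27132; threaded value p + q = 27133; r = -5; cross terms: (-6*-5 - 10*-26)=290, (10*-31 - 39*-5)=-115, (39*12 - 29*-31)=1367, (29*-8 - 3*12)=-268, (3*-5 - -36*-8)=-303, (-36*-26 - -6*-5)=906; twice the area = |1877| = 1877; area = 1877/2; answer 1877/2
Part III: Y2 = 1877/2; threaded value p + q = 1879; m = 37; T(3) = 2*(-41) - 1*(-29) - 2*(37) = -127; iterating: T(3)=-127, T(4)=-155, T(5)=-101, T(6)=207, T(7)=825, T(8)=1645, T(9)=2051, T(10)=807; answer 807
Part IV: Y3 = 807; w = 5; total draws C(18,2) = 153; complement C(11,2) = 55; favorable 153 - 55 = 98; P = 98/153; answer 98/153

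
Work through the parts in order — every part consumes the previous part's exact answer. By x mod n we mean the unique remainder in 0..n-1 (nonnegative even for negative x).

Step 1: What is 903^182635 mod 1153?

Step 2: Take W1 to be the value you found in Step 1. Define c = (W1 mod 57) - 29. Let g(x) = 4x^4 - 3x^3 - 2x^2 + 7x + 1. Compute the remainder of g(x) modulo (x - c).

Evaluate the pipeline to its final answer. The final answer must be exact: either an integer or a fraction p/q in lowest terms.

1774007

Step 1: squarings mod 1153: 903^1=903, 903^2=238, 903^4=147, 903^8=855, 903^16=23, 903^32=529, 903^64=815, 903^128=97, 903^256=185, 903^512=788, 903^1024=630, 903^2048=268, 903^4096=338, 903^8192=97, 903^16384=185, 903^32768=788, 903^65536=630, 903^131072=268; 903^182635 = 903^1 * 903^2 * 903^8 * 903^32 * 903^64 * 903^256 * 903^2048 * 903^16384 * 903^32768 * 903^131072 = 967 (mod 1153); answer 967
Step 2: W1 = 967; c = 26; remainder = value at the root: 4*(26)^4 - 3*(26)^3 - 2*(26)^2 + 7*(26)^1 + 1 = (1827904) + (-52728) + (-1352) + (182) + (1) = 1774007; answer 1774007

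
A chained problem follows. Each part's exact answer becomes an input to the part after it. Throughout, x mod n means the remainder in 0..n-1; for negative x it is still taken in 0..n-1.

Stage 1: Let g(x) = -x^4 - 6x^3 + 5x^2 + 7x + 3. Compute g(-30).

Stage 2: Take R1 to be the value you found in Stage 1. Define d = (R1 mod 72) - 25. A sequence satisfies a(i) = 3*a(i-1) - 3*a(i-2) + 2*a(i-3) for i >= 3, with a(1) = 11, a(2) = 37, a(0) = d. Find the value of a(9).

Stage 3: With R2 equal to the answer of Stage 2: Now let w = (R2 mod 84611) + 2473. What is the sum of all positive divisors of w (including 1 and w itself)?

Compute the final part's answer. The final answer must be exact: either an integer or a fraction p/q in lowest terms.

Stage 1: -1*(-30)^4 - 6*(-30)^3 + 5*(-30)^2 + 7*(-30)^1 + 3 = (-810000) + (162000) + (4500) + (-210) + (3) = -643707; answer -643707
Stage 2: R1 = -643707; d = 20; a(3) = 3*(37) - 3*(11) + 2*(20) = 118; iterating: a(3)=118, a(4)=265, a(5)=515, a(6)=986, a(7)=1943, a(8)=3901, a(9)=7846; answer 7846
Stage 3: R2 = 7846; w = 10319; 10319 = 17 * 607; sigma = (1 + 17) * (1 + 607) = 18 * 608 = 10944; answer 10944

10944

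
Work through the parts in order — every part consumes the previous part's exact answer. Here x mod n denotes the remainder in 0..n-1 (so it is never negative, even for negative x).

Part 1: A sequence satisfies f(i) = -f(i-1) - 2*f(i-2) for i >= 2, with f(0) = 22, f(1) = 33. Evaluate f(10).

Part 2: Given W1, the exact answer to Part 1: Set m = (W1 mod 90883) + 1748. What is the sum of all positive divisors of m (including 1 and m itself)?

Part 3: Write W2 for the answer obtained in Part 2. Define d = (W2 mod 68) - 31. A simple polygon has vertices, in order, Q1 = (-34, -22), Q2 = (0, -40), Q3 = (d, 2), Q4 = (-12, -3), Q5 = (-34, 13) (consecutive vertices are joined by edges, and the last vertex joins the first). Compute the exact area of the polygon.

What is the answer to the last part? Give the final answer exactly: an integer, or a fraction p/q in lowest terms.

Part 1: f(2) = -1*(33) - 2*(22) = -77; iterating: f(2)=-77, f(3)=11, f(4)=143, f(5)=-165, f(6)=-121, f(7)=451, f(8)=-209, f(9)=-693, f(10)=1111; answer 1111
Part 2: W1 = 1111; m = 2859; 2859 = 3 * 953; sigma = (1 + 3) * (1 + 953) = 4 * 954 = 3816; answer 3816
Part 3: W2 = 3816; d = -23; cross terms: (-34*-40 - 0*-22)=1360, (0*2 - -23*-40)=-920, (-23*-3 - -12*2)=93, (-12*13 - -34*-3)=-258, (-34*-22 - -34*13)=1190; twice the area = |1465| = 1465; area = 1465/2; answer 1465/2

1465/2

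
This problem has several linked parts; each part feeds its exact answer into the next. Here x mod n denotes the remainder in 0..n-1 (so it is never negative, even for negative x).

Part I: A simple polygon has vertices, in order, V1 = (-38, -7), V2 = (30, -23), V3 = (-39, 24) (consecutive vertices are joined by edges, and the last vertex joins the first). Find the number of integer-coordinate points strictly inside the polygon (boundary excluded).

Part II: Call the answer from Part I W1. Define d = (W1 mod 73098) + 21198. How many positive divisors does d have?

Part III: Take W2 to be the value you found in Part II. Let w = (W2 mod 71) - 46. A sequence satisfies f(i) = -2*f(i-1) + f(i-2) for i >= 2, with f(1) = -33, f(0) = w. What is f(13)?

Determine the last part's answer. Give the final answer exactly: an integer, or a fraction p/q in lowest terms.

-688413

Part I: cross terms: (-38*-23 - 30*-7)=1084, (30*24 - -39*-23)=-177, (-39*-7 - -38*24)=1185; twice the area = |2092| = 2092; area = 1046; boundary points = 4 + 1 + 1 = 6; strictly interior points = area - boundary/2 + 1 = 1044; answer 1044
Part II: W1 = 1044; d = 22242; 22242 = 2 * 3 * 11 * 337; number of divisors = (1+1) * (1+1) * (1+1) * (1+1) = 16; answer 16
Part III: W2 = 16; w = -30; f(2) = -2*(-33) + 1*(-30) = 36; iterating: f(2)=36, f(3)=-105, f(4)=246, f(5)=-597, f(6)=1440, f(7)=-3477, f(8)=8394, f(9)=-20265, f(10)=48924, f(11)=-118113, f(12)=285150, f(13)=-688413; answer -688413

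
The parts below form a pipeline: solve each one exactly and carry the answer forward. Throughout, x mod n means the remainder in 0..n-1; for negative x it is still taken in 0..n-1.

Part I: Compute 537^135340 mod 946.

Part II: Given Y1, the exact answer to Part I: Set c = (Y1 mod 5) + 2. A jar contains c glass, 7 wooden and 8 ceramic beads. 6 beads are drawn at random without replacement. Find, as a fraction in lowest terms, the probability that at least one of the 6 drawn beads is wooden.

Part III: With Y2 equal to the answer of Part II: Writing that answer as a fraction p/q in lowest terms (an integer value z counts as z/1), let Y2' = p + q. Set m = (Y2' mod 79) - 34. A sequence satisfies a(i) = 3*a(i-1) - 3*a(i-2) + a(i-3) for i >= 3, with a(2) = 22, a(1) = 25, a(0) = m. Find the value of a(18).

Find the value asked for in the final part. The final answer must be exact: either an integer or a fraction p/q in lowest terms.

-7914

Part I: squarings mod 946: 537^1=537, 537^2=785, 537^4=379, 537^8=795, 537^16=97, 537^32=895, 537^64=709, 537^128=355, 537^256=207, 537^512=279, 537^1024=269, 537^2048=465, 537^4096=537, 537^8192=785, 537^16384=379, 537^32768=795, 537^65536=97, 537^131072=895; 537^135340 = 537^4 * 537^8 * 537^32 * 537^128 * 537^4096 * 537^131072 = 441 (mod 946); answer 441
Part II: Y1 = 441; c = 3; total draws C(18,6) = 18564; complement C(11,6) = 462; favorable 18564 - 462 = 18102; P = 431/442; answer 431/442
Part III: Y2 = 431/442; threaded value p + q = 873; m = -30; a(3) = 3*(22) - 3*(25) + 1*(-30) = -39; iterating: a(3)=-39, a(4)=-158, a(5)=-335, a(6)=-570, a(7)=-863, a(8)=-1214, a(9)=-1623, a(10)=-2090, a(11)=-2615, a(12)=-3198, a(13)=-3839, a(14)=-4538, a(15)=-5295, a(16)=-6110, a(17)=-6983, a(18)=-7914; answer -7914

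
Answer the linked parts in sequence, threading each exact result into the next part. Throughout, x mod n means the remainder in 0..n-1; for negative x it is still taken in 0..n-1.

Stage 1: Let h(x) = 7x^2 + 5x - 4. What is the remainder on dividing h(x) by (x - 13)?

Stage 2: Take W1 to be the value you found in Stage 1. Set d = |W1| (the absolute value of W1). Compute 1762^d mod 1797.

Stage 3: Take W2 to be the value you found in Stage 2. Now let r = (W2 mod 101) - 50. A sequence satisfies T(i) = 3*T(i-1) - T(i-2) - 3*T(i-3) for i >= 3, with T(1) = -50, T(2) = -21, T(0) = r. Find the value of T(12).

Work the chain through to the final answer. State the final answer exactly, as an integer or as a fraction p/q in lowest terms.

45072

Stage 1: remainder = value at the root: 7*(13)^2 + 5*(13)^1 - 4 = (1183) + (65) + (-4) = 1244; answer 1244
Stage 2: W1 = 1244; d = 1244; squarings mod 1797: 1762^1=1762, 1762^2=1225, 1762^4=130, 1762^8=727, 1762^16=211, 1762^32=1393, 1762^64=1486, 1762^128=1480, 1762^256=1654, 1762^512=682, 1762^1024=1498; 1762^1244 = 1762^4 * 1762^8 * 1762^16 * 1762^64 * 1762^128 * 1762^1024 = 1012 (mod 1797); answer 1012
Stage 3: W2 = 1012; r = -48; T(3) = 3*(-21) - 1*(-50) - 3*(-48) = 131; iterating: T(3)=131, T(4)=564, T(5)=1624, T(6)=3915, T(7)=8429, T(8)=16500, T(9)=29326, T(10)=46191, T(11)=59747, T(12)=45072; answer 45072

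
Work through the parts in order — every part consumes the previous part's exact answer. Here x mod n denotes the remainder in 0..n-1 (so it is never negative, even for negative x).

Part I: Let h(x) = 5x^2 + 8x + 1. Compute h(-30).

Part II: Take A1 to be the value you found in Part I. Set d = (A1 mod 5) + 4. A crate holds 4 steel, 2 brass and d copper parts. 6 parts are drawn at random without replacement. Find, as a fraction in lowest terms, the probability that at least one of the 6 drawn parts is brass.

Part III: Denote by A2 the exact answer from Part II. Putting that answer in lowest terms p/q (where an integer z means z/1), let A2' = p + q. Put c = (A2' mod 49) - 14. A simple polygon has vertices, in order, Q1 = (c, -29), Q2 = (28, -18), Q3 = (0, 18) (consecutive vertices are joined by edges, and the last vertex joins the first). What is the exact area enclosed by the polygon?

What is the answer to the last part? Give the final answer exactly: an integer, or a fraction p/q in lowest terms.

550

Part I: 5*(-30)^2 + 8*(-30)^1 + 1 = (4500) + (-240) + (1) = 4261; answer 4261
Part II: A1 = 4261; d = 5; total draws C(11,6) = 462; complement C(9,6) = 84; favorable 462 - 84 = 378; P = 9/11; answer 9/11
Part III: A2 = 9/11; threaded value p + q = 20; c = 6; cross terms: (6*-18 - 28*-29)=704, (28*18 - 0*-18)=504, (0*-29 - 6*18)=-108; twice the area = |1100| = 1100; area = 550; answer 550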